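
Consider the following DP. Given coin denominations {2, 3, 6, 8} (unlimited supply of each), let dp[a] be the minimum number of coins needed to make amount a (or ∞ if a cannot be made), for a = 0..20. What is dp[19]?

3

 a  0  1  2  3  4  5  6  7  8  9 10 11 12 13 14 15 16 17 18 19 20
dp  0  -  1  1  2  2  1  3  1  2  2  2  2  3  2  3  2  3  3  3  3
(- denotes ∞ / unreachable)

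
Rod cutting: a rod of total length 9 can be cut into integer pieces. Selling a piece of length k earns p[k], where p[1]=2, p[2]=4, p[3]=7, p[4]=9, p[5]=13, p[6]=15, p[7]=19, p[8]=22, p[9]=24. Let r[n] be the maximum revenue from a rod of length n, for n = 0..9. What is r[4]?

   n    0    1    2    3    4    5    6    7    8    9
r[n]    0    2    4    7    9   13   15   19   22   24

9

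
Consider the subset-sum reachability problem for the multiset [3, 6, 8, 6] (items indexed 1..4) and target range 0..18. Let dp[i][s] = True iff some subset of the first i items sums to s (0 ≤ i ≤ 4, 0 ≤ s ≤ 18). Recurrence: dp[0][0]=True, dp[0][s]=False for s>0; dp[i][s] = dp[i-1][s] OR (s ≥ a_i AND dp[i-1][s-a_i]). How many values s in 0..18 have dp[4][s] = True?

i\s   0   1   2   3   4   5   6   7   8   9  10  11  12  13  14  15  16  17  18
  0   T   F   F   F   F   F   F   F   F   F   F   F   F   F   F   F   F   F   F
  1   T   F   F   T   F   F   F   F   F   F   F   F   F   F   F   F   F   F   F
  2   T   F   F   T   F   F   T   F   F   T   F   F   F   F   F   F   F   F   F
  3   T   F   F   T   F   F   T   F   T   T   F   T   F   F   T   F   F   T   F
  4   T   F   F   T   F   F   T   F   T   T   F   T   T   F   T   T   F   T   F

10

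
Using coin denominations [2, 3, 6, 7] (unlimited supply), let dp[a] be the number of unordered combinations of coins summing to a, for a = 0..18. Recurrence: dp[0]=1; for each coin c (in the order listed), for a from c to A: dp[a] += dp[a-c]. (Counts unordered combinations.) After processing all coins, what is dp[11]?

after  coin     0     1     2     3     4     5     6     7     8     9    10    11    12    13    14    15    16    17    18
          2     1     0     1     0     1     0     1     0     1     0     1     0     1     0     1     0     1     0     1
          3     1     0     1     1     1     1     2     1     2     2     2     2     3     2     3     3     3     3     4
          6     1     0     1     1     1     1     3     1     3     3     3     3     6     3     6     6     6     6    10
          7     1     0     1     1     1     1     3     2     3     4     4     4     7     6     8     9    10    10    14

4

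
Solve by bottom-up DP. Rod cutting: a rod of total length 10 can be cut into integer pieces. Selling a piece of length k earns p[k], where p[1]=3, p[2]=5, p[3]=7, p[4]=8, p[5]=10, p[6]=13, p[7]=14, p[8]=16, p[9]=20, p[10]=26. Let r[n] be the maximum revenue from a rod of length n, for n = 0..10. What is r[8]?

24

   n    0    1    2    3    4    5    6    7    8    9   10
r[n]    0    3    6    9   12   15   18   21   24   27   30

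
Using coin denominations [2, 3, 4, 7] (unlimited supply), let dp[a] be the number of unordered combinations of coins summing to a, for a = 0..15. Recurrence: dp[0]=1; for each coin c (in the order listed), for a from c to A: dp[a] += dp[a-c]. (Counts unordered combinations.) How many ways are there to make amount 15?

after  coin     0     1     2     3     4     5     6     7     8     9    10    11    12    13    14    15
          2     1     0     1     0     1     0     1     0     1     0     1     0     1     0     1     0
          3     1     0     1     1     1     1     2     1     2     2     2     2     3     2     3     3
          4     1     0     1     1     2     1     3     2     4     3     5     4     7     5     8     7
          7     1     0     1     1     2     1     3     3     4     4     6     6     8     8    11    11

11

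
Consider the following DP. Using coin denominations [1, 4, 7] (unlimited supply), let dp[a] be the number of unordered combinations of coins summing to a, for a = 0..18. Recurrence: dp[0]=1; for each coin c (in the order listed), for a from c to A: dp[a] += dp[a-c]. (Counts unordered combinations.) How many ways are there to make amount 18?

after  coin     0     1     2     3     4     5     6     7     8     9    10    11    12    13    14    15    16    17    18
          1     1     1     1     1     1     1     1     1     1     1     1     1     1     1     1     1     1     1     1
          4     1     1     1     1     2     2     2     2     3     3     3     3     4     4     4     4     5     5     5
          7     1     1     1     1     2     2     2     3     4     4     4     5     6     6     7     8     9     9    10

10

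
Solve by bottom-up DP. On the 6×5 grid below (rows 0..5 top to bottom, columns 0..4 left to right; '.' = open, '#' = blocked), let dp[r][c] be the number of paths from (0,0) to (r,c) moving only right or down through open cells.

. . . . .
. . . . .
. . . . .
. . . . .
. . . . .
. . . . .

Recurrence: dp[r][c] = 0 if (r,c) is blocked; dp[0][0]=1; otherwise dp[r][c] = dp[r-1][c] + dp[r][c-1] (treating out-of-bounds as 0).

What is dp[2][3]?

r\c   0   1   2   3   4
  0   1   1   1   1   1
  1   1   2   3   4   5
  2   1   3   6  10  15
  3   1   4  10  20  35
  4   1   5  15  35  70
  5   1   6  21  56 126

10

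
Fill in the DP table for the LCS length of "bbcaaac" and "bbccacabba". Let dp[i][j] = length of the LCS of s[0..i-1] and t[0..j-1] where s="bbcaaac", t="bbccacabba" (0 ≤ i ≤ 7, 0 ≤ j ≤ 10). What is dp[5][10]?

5

   ''  b  b  c  c  a  c  a  b  b  a
''  0  0  0  0  0  0  0  0  0  0  0
 b  0  1  1  1  1  1  1  1  1  1  1
 b  0  1  2  2  2  2  2  2  2  2  2
 c  0  1  2  3  3  3  3  3  3  3  3
 a  0  1  2  3  3  4  4  4  4  4  4
 a  0  1  2  3  3  4  4  5  5  5  5
 a  0  1  2  3  3  4  4  5  5  5  6
 c  0  1  2  3  4  4  5  5  5  5  6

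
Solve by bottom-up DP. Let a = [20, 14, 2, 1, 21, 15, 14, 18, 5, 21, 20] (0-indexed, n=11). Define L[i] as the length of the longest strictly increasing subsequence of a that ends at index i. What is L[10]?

   i    0    1    2    3    4    5    6    7    8    9   10
a[i]   20   14    2    1   21   15   14   18    5   21   20
L[i]    1    1    1    1    2    2    2    3    2    4    4

4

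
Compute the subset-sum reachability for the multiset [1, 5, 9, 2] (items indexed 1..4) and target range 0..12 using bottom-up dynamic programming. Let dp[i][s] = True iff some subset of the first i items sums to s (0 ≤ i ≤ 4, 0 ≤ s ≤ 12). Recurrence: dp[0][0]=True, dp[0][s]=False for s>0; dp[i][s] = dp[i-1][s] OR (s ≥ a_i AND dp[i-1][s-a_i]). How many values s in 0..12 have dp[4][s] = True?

i\s   0   1   2   3   4   5   6   7   8   9  10  11  12
  0   T   F   F   F   F   F   F   F   F   F   F   F   F
  1   T   T   F   F   F   F   F   F   F   F   F   F   F
  2   T   T   F   F   F   T   T   F   F   F   F   F   F
  3   T   T   F   F   F   T   T   F   F   T   T   F   F
  4   T   T   T   T   F   T   T   T   T   T   T   T   T

12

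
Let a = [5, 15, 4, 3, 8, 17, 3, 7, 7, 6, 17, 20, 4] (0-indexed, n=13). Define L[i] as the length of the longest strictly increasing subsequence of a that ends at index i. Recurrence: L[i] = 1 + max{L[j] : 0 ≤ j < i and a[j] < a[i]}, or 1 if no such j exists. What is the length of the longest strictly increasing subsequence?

   i    0    1    2    3    4    5    6    7    8    9   10   11   12
a[i]    5   15    4    3    8   17    3    7    7    6   17   20    4
L[i]    1    2    1    1    2    3    1    2    2    2    3    4    2

4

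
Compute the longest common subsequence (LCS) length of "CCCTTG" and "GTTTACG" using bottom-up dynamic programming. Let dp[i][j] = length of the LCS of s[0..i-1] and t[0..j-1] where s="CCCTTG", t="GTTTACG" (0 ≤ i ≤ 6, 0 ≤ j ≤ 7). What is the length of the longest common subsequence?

   ''  G  T  T  T  A  C  G
''  0  0  0  0  0  0  0  0
 C  0  0  0  0  0  0  1  1
 C  0  0  0  0  0  0  1  1
 C  0  0  0  0  0  0  1  1
 T  0  0  1  1  1  1  1  1
 T  0  0  1  2  2  2  2  2
 G  0  1  1  2  2  2  2  3

3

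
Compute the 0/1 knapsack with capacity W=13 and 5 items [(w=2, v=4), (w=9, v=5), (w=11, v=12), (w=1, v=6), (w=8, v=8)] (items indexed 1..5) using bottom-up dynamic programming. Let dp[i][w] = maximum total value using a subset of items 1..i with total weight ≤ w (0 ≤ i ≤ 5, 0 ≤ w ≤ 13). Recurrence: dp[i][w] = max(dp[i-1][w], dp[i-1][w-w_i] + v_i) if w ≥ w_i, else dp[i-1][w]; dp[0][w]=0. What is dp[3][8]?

i\w   0   1   2   3   4   5   6   7   8   9  10  11  12  13
  0   0   0   0   0   0   0   0   0   0   0   0   0   0   0
  1   0   0   4   4   4   4   4   4   4   4   4   4   4   4
  2   0   0   4   4   4   4   4   4   4   5   5   9   9   9
  3   0   0   4   4   4   4   4   4   4   5   5  12  12  16
  4   0   6   6  10  10  10  10  10  10  10  11  12  18  18
  5   0   6   6  10  10  10  10  10  10  14  14  18  18  18

4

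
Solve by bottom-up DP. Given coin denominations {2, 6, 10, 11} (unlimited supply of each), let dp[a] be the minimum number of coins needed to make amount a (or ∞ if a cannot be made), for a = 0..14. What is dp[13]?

2

 a  0  1  2  3  4  5  6  7  8  9 10 11 12 13 14
dp  0  -  1  -  2  -  1  -  2  -  1  1  2  2  3
(- denotes ∞ / unreachable)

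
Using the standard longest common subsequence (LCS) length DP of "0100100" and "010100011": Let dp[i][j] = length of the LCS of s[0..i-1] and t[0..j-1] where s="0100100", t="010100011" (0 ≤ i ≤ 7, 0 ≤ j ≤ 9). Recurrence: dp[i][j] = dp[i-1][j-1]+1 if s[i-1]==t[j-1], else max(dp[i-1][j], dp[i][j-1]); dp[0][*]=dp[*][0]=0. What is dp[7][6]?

   ''  0  1  0  1  0  0  0  1  1
''  0  0  0  0  0  0  0  0  0  0
 0  0  1  1  1  1  1  1  1  1  1
 1  0  1  2  2  2  2  2  2  2  2
 0  0  1  2  3  3  3  3  3  3  3
 0  0  1  2  3  3  4  4  4  4  4
 1  0  1  2  3  4  4  4  4  5  5
 0  0  1  2  3  4  5  5  5  5  5
 0  0  1  2  3  4  5  6  6  6  6

6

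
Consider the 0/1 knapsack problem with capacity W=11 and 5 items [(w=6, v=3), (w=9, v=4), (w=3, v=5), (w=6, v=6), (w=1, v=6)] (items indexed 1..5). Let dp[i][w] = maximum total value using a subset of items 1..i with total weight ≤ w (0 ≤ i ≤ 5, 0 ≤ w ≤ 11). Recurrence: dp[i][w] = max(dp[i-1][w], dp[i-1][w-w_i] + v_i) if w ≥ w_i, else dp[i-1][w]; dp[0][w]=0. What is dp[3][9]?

8

i\w   0   1   2   3   4   5   6   7   8   9  10  11
  0   0   0   0   0   0   0   0   0   0   0   0   0
  1   0   0   0   0   0   0   3   3   3   3   3   3
  2   0   0   0   0   0   0   3   3   3   4   4   4
  3   0   0   0   5   5   5   5   5   5   8   8   8
  4   0   0   0   5   5   5   6   6   6  11  11  11
  5   0   6   6   6  11  11  11  12  12  12  17  17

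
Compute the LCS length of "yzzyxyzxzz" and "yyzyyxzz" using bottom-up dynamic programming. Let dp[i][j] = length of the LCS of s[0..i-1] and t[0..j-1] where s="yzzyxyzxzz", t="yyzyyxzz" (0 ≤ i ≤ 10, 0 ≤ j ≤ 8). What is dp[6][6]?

   ''  y  y  z  y  y  x  z  z
''  0  0  0  0  0  0  0  0  0
 y  0  1  1  1  1  1  1  1  1
 z  0  1  1  2  2  2  2  2  2
 z  0  1  1  2  2  2  2  3  3
 y  0  1  2  2  3  3  3  3  3
 x  0  1  2  2  3  3  4  4  4
 y  0  1  2  2  3  4  4  4  4
 z  0  1  2  3  3  4  4  5  5
 x  0  1  2  3  3  4  5  5  5
 z  0  1  2  3  3  4  5  6  6
 z  0  1  2  3  3  4  5  6  7

4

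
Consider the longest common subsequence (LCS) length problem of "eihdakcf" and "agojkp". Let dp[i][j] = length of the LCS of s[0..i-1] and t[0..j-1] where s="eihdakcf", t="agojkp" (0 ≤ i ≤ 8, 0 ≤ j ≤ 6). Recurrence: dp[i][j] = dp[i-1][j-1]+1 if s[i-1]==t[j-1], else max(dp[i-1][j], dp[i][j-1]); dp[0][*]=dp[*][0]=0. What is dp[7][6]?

2

   ''  a  g  o  j  k  p
''  0  0  0  0  0  0  0
 e  0  0  0  0  0  0  0
 i  0  0  0  0  0  0  0
 h  0  0  0  0  0  0  0
 d  0  0  0  0  0  0  0
 a  0  1  1  1  1  1  1
 k  0  1  1  1  1  2  2
 c  0  1  1  1  1  2  2
 f  0  1  1  1  1  2  2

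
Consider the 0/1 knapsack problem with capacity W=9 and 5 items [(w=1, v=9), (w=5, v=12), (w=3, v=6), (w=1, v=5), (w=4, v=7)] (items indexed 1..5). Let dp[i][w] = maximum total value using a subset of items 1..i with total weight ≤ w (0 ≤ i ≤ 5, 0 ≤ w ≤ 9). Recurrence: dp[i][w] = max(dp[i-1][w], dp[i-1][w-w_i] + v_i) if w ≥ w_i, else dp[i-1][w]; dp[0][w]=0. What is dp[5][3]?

i\w   0   1   2   3   4   5   6   7   8   9
  0   0   0   0   0   0   0   0   0   0   0
  1   0   9   9   9   9   9   9   9   9   9
  2   0   9   9   9   9  12  21  21  21  21
  3   0   9   9   9  15  15  21  21  21  27
  4   0   9  14  14  15  20  21  26  26  27
  5   0   9  14  14  15  20  21  26  26  27

14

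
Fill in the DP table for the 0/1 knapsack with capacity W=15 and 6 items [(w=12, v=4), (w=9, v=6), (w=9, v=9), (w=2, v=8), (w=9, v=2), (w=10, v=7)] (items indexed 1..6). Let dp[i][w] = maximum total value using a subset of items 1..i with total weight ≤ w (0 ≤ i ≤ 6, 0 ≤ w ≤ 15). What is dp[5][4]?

i\w   0   1   2   3   4   5   6   7   8   9  10  11  12  13  14  15
  0   0   0   0   0   0   0   0   0   0   0   0   0   0   0   0   0
  1   0   0   0   0   0   0   0   0   0   0   0   0   4   4   4   4
  2   0   0   0   0   0   0   0   0   0   6   6   6   6   6   6   6
  3   0   0   0   0   0   0   0   0   0   9   9   9   9   9   9   9
  4   0   0   8   8   8   8   8   8   8   9   9  17  17  17  17  17
  5   0   0   8   8   8   8   8   8   8   9   9  17  17  17  17  17
  6   0   0   8   8   8   8   8   8   8   9   9  17  17  17  17  17

8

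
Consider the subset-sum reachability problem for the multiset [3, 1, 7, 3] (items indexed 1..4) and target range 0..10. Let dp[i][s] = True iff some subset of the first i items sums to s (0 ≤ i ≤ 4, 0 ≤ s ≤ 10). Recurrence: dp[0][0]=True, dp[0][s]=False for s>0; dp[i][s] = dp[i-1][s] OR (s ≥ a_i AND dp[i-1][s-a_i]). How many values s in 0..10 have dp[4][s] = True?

8

i\s   0   1   2   3   4   5   6   7   8   9  10
  0   T   F   F   F   F   F   F   F   F   F   F
  1   T   F   F   T   F   F   F   F   F   F   F
  2   T   T   F   T   T   F   F   F   F   F   F
  3   T   T   F   T   T   F   F   T   T   F   T
  4   T   T   F   T   T   F   T   T   T   F   T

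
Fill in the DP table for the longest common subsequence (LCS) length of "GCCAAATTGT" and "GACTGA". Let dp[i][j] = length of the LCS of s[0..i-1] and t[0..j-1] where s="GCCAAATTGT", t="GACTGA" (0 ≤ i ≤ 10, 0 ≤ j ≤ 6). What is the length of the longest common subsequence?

   ''  G  A  C  T  G  A
''  0  0  0  0  0  0  0
 G  0  1  1  1  1  1  1
 C  0  1  1  2  2  2  2
 C  0  1  1  2  2  2  2
 A  0  1  2  2  2  2  3
 A  0  1  2  2  2  2  3
 A  0  1  2  2  2  2  3
 T  0  1  2  2  3  3  3
 T  0  1  2  2  3  3  3
 G  0  1  2  2  3  4  4
 T  0  1  2  2  3  4  4

4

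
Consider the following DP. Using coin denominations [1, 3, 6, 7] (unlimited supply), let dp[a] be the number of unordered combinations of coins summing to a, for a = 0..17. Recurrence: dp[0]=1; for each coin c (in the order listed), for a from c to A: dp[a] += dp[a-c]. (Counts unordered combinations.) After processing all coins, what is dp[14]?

14

after  coin     0     1     2     3     4     5     6     7     8     9    10    11    12    13    14    15    16    17
          1     1     1     1     1     1     1     1     1     1     1     1     1     1     1     1     1     1     1
          3     1     1     1     2     2     2     3     3     3     4     4     4     5     5     5     6     6     6
          6     1     1     1     2     2     2     4     4     4     6     6     6     9     9     9    12    12    12
          7     1     1     1     2     2     2     4     5     5     7     8     8    11    13    14    17    19    20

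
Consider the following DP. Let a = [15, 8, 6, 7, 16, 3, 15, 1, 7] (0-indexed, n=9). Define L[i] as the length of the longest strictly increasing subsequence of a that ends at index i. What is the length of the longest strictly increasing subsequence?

   i    0    1    2    3    4    5    6    7    8
a[i]   15    8    6    7   16    3   15    1    7
L[i]    1    1    1    2    3    1    3    1    2

3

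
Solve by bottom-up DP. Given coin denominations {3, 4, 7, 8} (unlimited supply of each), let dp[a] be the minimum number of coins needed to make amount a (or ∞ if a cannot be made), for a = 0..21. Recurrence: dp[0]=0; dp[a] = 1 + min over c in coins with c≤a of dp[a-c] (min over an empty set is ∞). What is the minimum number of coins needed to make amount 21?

 a  0  1  2  3  4  5  6  7  8  9 10 11 12 13 14 15 16 17 18 19 20 21
dp  0  -  -  1  1  -  2  1  1  3  2  2  2  3  2  2  2  3  3  3  3  3
(- denotes ∞ / unreachable)

3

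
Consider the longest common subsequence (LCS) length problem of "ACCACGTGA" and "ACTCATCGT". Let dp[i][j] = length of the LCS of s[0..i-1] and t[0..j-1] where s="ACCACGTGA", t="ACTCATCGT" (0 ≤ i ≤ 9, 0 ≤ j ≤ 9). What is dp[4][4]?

3

   ''  A  C  T  C  A  T  C  G  T
''  0  0  0  0  0  0  0  0  0  0
 A  0  1  1  1  1  1  1  1  1  1
 C  0  1  2  2  2  2  2  2  2  2
 C  0  1  2  2  3  3  3  3  3  3
 A  0  1  2  2  3  4  4  4  4  4
 C  0  1  2  2  3  4  4  5  5  5
 G  0  1  2  2  3  4  4  5  6  6
 T  0  1  2  3  3  4  5  5  6  7
 G  0  1  2  3  3  4  5  5  6  7
 A  0  1  2  3  3  4  5  5  6  7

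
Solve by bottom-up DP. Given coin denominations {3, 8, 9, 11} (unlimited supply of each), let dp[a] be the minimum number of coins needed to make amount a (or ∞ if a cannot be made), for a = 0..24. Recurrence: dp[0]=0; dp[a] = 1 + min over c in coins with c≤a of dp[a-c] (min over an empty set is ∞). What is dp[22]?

 a  0  1  2  3  4  5  6  7  8  9 10 11 12 13 14 15 16 17 18 19 20 21 22 23 24
dp  0  -  -  1  -  -  2  -  1  1  -  1  2  -  2  3  2  2  2  2  2  3  2  3  3
(- denotes ∞ / unreachable)

2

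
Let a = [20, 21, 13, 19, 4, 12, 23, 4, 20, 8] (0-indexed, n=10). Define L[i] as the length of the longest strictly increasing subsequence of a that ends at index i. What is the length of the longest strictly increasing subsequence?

   i    0    1    2    3    4    5    6    7    8    9
a[i]   20   21   13   19    4   12   23    4   20    8
L[i]    1    2    1    2    1    2    3    1    3    2

3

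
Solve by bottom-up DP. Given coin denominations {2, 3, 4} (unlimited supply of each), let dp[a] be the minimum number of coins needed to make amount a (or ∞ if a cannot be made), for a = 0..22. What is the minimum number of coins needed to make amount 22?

 a  0  1  2  3  4  5  6  7  8  9 10 11 12 13 14 15 16 17 18 19 20 21 22
dp  0  -  1  1  1  2  2  2  2  3  3  3  3  4  4  4  4  5  5  5  5  6  6
(- denotes ∞ / unreachable)

6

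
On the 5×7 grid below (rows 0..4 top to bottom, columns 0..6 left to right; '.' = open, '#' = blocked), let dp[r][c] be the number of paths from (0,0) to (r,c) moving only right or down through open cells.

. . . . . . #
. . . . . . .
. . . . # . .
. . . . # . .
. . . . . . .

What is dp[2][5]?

r\c   0   1   2   3   4   5   6
  0   1   1   1   1   1   1   0
  1   1   2   3   4   5   6   6
  2   1   3   6  10   0   6  12
  3   1   4  10  20   0   6  18
  4   1   5  15  35  35  41  59

6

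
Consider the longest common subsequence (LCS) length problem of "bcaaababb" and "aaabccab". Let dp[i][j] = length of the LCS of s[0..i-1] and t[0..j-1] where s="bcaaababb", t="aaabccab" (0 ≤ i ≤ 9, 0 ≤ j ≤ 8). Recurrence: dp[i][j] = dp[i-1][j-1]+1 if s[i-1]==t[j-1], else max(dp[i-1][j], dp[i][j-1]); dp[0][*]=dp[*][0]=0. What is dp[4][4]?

   ''  a  a  a  b  c  c  a  b
''  0  0  0  0  0  0  0  0  0
 b  0  0  0  0  1  1  1  1  1
 c  0  0  0  0  1  2  2  2  2
 a  0  1  1  1  1  2  2  3  3
 a  0  1  2  2  2  2  2  3  3
 a  0  1  2  3  3  3  3  3  3
 b  0  1  2  3  4  4  4  4  4
 a  0  1  2  3  4  4  4  5  5
 b  0  1  2  3  4  4  4  5  6
 b  0  1  2  3  4  4  4  5  6

2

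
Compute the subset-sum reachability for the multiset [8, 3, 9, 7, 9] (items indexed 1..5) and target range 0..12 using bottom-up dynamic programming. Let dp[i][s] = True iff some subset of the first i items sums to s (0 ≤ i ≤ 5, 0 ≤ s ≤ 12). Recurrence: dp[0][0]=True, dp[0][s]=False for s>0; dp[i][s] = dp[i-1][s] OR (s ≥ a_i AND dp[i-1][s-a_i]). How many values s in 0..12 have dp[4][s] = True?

i\s   0   1   2   3   4   5   6   7   8   9  10  11  12
  0   T   F   F   F   F   F   F   F   F   F   F   F   F
  1   T   F   F   F   F   F   F   F   T   F   F   F   F
  2   T   F   F   T   F   F   F   F   T   F   F   T   F
  3   T   F   F   T   F   F   F   F   T   T   F   T   T
  4   T   F   F   T   F   F   F   T   T   T   T   T   T
  5   T   F   F   T   F   F   F   T   T   T   T   T   T

8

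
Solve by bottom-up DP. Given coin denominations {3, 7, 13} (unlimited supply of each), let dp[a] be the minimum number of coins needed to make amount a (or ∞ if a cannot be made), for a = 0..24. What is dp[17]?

3

 a  0  1  2  3  4  5  6  7  8  9 10 11 12 13 14 15 16 17 18 19 20 21 22 23 24
dp  0  -  -  1  -  -  2  1  -  3  2  -  4  1  2  5  2  3  6  3  2  3  4  3  4
(- denotes ∞ / unreachable)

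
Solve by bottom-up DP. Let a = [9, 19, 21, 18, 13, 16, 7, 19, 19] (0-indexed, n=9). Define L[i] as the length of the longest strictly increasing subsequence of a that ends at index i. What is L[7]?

   i    0    1    2    3    4    5    6    7    8
a[i]    9   19   21   18   13   16    7   19   19
L[i]    1    2    3    2    2    3    1    4    4

4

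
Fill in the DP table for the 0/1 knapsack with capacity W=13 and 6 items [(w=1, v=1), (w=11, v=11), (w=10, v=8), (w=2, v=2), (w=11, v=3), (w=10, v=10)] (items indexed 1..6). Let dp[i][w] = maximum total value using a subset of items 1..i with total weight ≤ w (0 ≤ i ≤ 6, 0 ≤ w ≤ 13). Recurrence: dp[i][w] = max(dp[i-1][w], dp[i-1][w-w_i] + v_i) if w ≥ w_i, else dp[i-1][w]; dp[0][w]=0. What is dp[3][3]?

1

i\w   0   1   2   3   4   5   6   7   8   9  10  11  12  13
  0   0   0   0   0   0   0   0   0   0   0   0   0   0   0
  1   0   1   1   1   1   1   1   1   1   1   1   1   1   1
  2   0   1   1   1   1   1   1   1   1   1   1  11  12  12
  3   0   1   1   1   1   1   1   1   1   1   8  11  12  12
  4   0   1   2   3   3   3   3   3   3   3   8  11  12  13
  5   0   1   2   3   3   3   3   3   3   3   8  11  12  13
  6   0   1   2   3   3   3   3   3   3   3  10  11  12  13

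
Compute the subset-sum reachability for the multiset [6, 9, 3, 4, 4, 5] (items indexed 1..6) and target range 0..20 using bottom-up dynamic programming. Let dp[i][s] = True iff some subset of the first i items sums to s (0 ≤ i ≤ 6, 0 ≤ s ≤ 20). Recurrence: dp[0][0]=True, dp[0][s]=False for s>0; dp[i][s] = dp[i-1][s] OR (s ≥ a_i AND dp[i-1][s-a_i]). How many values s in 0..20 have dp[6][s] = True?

19

i\s   0   1   2   3   4   5   6   7   8   9  10  11  12  13  14  15  16  17  18  19  20
  0   T   F   F   F   F   F   F   F   F   F   F   F   F   F   F   F   F   F   F   F   F
  1   T   F   F   F   F   F   T   F   F   F   F   F   F   F   F   F   F   F   F   F   F
  2   T   F   F   F   F   F   T   F   F   T   F   F   F   F   F   T   F   F   F   F   F
  3   T   F   F   T   F   F   T   F   F   T   F   F   T   F   F   T   F   F   T   F   F
  4   T   F   F   T   T   F   T   T   F   T   T   F   T   T   F   T   T   F   T   T   F
  5   T   F   F   T   T   F   T   T   T   T   T   T   T   T   T   T   T   T   T   T   T
  6   T   F   F   T   T   T   T   T   T   T   T   T   T   T   T   T   T   T   T   T   T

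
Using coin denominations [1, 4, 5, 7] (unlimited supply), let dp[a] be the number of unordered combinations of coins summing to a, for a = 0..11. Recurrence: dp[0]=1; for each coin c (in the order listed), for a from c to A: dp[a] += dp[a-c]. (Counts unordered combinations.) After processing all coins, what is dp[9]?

6

after  coin     0     1     2     3     4     5     6     7     8     9    10    11
          1     1     1     1     1     1     1     1     1     1     1     1     1
          4     1     1     1     1     2     2     2     2     3     3     3     3
          5     1     1     1     1     2     3     3     3     4     5     6     6
          7     1     1     1     1     2     3     3     4     5     6     7     8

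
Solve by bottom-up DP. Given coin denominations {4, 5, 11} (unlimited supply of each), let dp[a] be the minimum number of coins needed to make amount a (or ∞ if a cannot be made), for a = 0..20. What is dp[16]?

2

 a  0  1  2  3  4  5  6  7  8  9 10 11 12 13 14 15 16 17 18 19 20
dp  0  -  -  -  1  1  -  -  2  2  2  1  3  3  3  2  2  4  4  3  3
(- denotes ∞ / unreachable)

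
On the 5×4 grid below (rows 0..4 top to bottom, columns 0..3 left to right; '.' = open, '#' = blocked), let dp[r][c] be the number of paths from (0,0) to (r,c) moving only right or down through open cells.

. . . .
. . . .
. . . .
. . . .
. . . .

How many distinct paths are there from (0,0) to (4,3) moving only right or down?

35

r\c   0   1   2   3
  0   1   1   1   1
  1   1   2   3   4
  2   1   3   6  10
  3   1   4  10  20
  4   1   5  15  35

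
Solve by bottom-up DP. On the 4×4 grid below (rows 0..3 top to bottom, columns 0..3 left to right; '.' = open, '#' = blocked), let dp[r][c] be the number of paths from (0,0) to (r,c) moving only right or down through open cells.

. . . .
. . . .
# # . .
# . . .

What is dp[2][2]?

3

r\c   0   1   2   3
  0   1   1   1   1
  1   1   2   3   4
  2   0   0   3   7
  3   0   0   3  10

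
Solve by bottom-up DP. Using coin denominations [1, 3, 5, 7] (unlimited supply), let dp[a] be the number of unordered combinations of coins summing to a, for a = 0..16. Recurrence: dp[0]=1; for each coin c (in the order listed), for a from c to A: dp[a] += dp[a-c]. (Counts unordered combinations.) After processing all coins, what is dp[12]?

12

after  coin     0     1     2     3     4     5     6     7     8     9    10    11    12    13    14    15    16
          1     1     1     1     1     1     1     1     1     1     1     1     1     1     1     1     1     1
          3     1     1     1     2     2     2     3     3     3     4     4     4     5     5     5     6     6
          5     1     1     1     2     2     3     4     4     5     6     7     8     9    10    11    13    14
          7     1     1     1     2     2     3     4     5     6     7     9    10    12    14    16    19    21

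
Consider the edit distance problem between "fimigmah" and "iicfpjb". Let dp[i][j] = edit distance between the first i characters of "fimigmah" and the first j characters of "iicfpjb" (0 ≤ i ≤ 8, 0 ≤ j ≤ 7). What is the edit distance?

7

   ''  i  i  c  f  p  j  b
''  0  1  2  3  4  5  6  7
 f  1  1  2  3  3  4  5  6
 i  2  1  1  2  3  4  5  6
 m  3  2  2  2  3  4  5  6
 i  4  3  2  3  3  4  5  6
 g  5  4  3  3  4  4  5  6
 m  6  5  4  4  4  5  5  6
 a  7  6  5  5  5  5  6  6
 h  8  7  6  6  6  6  6  7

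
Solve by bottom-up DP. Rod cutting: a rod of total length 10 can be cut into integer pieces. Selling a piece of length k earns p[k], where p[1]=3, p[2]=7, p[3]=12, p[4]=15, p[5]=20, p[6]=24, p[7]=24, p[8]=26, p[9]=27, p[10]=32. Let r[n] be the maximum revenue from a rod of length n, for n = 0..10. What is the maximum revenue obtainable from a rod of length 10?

40

   n    0    1    2    3    4    5    6    7    8    9   10
r[n]    0    3    7   12   15   20   24   27   32   36   40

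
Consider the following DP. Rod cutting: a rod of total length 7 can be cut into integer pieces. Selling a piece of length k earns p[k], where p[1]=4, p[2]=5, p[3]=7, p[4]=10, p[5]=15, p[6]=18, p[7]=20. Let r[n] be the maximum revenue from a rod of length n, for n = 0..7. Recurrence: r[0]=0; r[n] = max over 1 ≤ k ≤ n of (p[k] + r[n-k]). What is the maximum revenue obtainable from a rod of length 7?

   n    0    1    2    3    4    5    6    7
r[n]    0    4    8   12   16   20   24   28

28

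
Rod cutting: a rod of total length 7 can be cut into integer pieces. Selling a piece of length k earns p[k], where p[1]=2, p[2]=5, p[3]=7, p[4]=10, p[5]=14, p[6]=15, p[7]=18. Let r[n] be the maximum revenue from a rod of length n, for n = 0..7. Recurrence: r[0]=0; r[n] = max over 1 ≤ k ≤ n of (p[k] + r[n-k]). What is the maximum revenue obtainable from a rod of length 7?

19

   n    0    1    2    3    4    5    6    7
r[n]    0    2    5    7   10   14   16   19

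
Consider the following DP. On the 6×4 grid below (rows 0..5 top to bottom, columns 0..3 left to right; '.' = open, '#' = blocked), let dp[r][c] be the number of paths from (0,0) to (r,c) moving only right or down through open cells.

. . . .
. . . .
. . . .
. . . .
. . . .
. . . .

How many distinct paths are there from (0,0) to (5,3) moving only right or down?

r\c   0   1   2   3
  0   1   1   1   1
  1   1   2   3   4
  2   1   3   6  10
  3   1   4  10  20
  4   1   5  15  35
  5   1   6  21  56

56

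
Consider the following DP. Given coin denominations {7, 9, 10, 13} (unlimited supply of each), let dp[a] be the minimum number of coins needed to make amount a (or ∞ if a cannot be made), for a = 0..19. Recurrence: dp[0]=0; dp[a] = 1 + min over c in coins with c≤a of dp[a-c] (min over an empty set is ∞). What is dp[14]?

2

 a  0  1  2  3  4  5  6  7  8  9 10 11 12 13 14 15 16 17 18 19
dp  0  -  -  -  -  -  -  1  -  1  1  -  -  1  2  -  2  2  2  2
(- denotes ∞ / unreachable)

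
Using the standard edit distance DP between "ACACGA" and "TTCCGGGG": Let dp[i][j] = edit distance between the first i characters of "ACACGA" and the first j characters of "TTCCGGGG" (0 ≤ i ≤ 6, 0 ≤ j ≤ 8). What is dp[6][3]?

   ''  T  T  C  C  G  G  G  G
''  0  1  2  3  4  5  6  7  8
 A  1  1  2  3  4  5  6  7  8
 C  2  2  2  2  3  4  5  6  7
 A  3  3  3  3  3  4  5  6  7
 C  4  4  4  3  3  4  5  6  7
 G  5  5  5  4  4  3  4  5  6
 A  6  6  6  5  5  4  4  5  6

5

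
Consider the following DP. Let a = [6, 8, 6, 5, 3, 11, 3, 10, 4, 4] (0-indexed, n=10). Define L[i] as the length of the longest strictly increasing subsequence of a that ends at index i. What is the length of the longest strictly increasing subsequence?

3

   i    0    1    2    3    4    5    6    7    8    9
a[i]    6    8    6    5    3   11    3   10    4    4
L[i]    1    2    1    1    1    3    1    3    2    2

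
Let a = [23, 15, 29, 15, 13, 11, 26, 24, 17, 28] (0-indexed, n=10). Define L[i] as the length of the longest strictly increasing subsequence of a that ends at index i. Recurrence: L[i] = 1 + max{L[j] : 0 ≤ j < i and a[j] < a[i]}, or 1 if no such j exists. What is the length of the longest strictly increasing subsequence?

   i    0    1    2    3    4    5    6    7    8    9
a[i]   23   15   29   15   13   11   26   24   17   28
L[i]    1    1    2    1    1    1    2    2    2    3

3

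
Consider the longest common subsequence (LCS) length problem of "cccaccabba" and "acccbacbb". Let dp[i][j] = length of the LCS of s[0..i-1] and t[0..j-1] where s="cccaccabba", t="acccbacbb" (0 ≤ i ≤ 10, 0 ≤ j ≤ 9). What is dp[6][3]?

3

   ''  a  c  c  c  b  a  c  b  b
''  0  0  0  0  0  0  0  0  0  0
 c  0  0  1  1  1  1  1  1  1  1
 c  0  0  1  2  2  2  2  2  2  2
 c  0  0  1  2  3  3  3  3  3  3
 a  0  1  1  2  3  3  4  4  4  4
 c  0  1  2  2  3  3  4  5  5  5
 c  0  1  2  3  3  3  4  5  5  5
 a  0  1  2  3  3  3  4  5  5  5
 b  0  1  2  3  3  4  4  5  6  6
 b  0  1  2  3  3  4  4  5  6  7
 a  0  1  2  3  3  4  5  5  6  7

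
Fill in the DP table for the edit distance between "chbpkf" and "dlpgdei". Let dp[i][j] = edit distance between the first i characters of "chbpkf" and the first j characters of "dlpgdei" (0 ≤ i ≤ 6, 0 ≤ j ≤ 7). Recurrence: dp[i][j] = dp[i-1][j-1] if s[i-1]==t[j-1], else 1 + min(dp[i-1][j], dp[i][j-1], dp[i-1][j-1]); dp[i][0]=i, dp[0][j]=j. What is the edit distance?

7

   ''  d  l  p  g  d  e  i
''  0  1  2  3  4  5  6  7
 c  1  1  2  3  4  5  6  7
 h  2  2  2  3  4  5  6  7
 b  3  3  3  3  4  5  6  7
 p  4  4  4  3  4  5  6  7
 k  5  5  5  4  4  5  6  7
 f  6  6  6  5  5  5  6  7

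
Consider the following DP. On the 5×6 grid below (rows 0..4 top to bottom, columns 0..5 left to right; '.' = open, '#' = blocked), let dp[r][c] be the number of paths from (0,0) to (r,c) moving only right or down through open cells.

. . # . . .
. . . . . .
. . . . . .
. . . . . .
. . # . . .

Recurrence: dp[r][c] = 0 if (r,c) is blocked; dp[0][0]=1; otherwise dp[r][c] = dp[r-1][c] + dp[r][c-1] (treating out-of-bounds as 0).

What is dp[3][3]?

16

r\c   0   1   2   3   4   5
  0   1   1   0   0   0   0
  1   1   2   2   2   2   2
  2   1   3   5   7   9  11
  3   1   4   9  16  25  36
  4   1   5   0  16  41  77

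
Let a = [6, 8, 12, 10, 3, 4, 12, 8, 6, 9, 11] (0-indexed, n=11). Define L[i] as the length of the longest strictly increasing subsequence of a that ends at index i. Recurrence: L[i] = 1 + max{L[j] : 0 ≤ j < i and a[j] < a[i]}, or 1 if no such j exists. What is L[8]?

3

   i    0    1    2    3    4    5    6    7    8    9   10
a[i]    6    8   12   10    3    4   12    8    6    9   11
L[i]    1    2    3    3    1    2    4    3    3    4    5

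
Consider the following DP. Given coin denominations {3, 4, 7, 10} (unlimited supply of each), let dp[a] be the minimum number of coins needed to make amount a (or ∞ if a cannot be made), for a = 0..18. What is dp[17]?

 a  0  1  2  3  4  5  6  7  8  9 10 11 12 13 14 15 16 17 18
dp  0  -  -  1  1  -  2  1  2  3  1  2  3  2  2  3  3  2  3
(- denotes ∞ / unreachable)

2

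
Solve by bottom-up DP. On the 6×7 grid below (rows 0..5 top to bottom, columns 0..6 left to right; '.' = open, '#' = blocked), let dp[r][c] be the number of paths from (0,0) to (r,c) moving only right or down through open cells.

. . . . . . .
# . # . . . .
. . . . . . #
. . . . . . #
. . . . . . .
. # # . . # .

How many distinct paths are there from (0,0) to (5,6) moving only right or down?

30

r\c   0   1   2   3   4   5   6
  0   1   1   1   1   1   1   1
  1   0   1   0   1   2   3   4
  2   0   1   1   2   4   7   0
  3   0   1   2   4   8  15   0
  4   0   1   3   7  15  30  30
  5   0   0   0   7  22   0  30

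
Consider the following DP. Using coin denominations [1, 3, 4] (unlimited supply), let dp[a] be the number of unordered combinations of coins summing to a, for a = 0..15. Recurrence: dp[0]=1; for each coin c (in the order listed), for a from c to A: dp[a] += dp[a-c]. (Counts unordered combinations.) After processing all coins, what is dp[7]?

after  coin     0     1     2     3     4     5     6     7     8     9    10    11    12    13    14    15
          1     1     1     1     1     1     1     1     1     1     1     1     1     1     1     1     1
          3     1     1     1     2     2     2     3     3     3     4     4     4     5     5     5     6
          4     1     1     1     2     3     3     4     5     6     7     8     9    11    12    13    15

5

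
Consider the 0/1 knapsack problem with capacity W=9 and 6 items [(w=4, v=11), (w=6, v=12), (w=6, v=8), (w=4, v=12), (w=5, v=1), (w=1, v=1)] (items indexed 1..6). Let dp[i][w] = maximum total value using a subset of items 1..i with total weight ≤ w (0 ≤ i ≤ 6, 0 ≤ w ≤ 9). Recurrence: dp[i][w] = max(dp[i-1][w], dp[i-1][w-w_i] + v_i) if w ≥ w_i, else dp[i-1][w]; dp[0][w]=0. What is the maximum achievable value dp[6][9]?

24

i\w   0   1   2   3   4   5   6   7   8   9
  0   0   0   0   0   0   0   0   0   0   0
  1   0   0   0   0  11  11  11  11  11  11
  2   0   0   0   0  11  11  12  12  12  12
  3   0   0   0   0  11  11  12  12  12  12
  4   0   0   0   0  12  12  12  12  23  23
  5   0   0   0   0  12  12  12  12  23  23
  6   0   1   1   1  12  13  13  13  23  24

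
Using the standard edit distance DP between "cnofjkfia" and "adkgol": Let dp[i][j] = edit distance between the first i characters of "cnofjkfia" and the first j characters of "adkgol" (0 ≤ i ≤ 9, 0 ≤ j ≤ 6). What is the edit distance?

   ''  a  d  k  g  o  l
''  0  1  2  3  4  5  6
 c  1  1  2  3  4  5  6
 n  2  2  2  3  4  5  6
 o  3  3  3  3  4  4  5
 f  4  4  4  4  4  5  5
 j  5  5  5  5  5  5  6
 k  6  6  6  5  6  6  6
 f  7  7  7  6  6  7  7
 i  8  8  8  7  7  7  8
 a  9  8  9  8  8  8  8

8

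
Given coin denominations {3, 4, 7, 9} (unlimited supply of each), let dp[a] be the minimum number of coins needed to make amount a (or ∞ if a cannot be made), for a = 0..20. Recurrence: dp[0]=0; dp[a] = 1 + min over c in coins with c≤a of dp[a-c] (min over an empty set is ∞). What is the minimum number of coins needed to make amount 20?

3

 a  0  1  2  3  4  5  6  7  8  9 10 11 12 13 14 15 16 17 18 19 20
dp  0  -  -  1  1  -  2  1  2  1  2  2  2  2  2  3  2  3  2  3  3
(- denotes ∞ / unreachable)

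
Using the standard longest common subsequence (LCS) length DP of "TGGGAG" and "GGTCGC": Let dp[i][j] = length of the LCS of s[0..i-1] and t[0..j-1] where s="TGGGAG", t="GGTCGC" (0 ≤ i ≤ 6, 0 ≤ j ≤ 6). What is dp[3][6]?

   ''  G  G  T  C  G  C
''  0  0  0  0  0  0  0
 T  0  0  0  1  1  1  1
 G  0  1  1  1  1  2  2
 G  0  1  2  2  2  2  2
 G  0  1  2  2  2  3  3
 A  0  1  2  2  2  3  3
 G  0  1  2  2  2  3  3

2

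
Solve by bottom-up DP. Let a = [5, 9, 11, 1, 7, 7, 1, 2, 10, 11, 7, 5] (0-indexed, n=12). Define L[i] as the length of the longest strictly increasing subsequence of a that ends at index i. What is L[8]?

   i    0    1    2    3    4    5    6    7    8    9   10   11
a[i]    5    9   11    1    7    7    1    2   10   11    7    5
L[i]    1    2    3    1    2    2    1    2    3    4    3    3

3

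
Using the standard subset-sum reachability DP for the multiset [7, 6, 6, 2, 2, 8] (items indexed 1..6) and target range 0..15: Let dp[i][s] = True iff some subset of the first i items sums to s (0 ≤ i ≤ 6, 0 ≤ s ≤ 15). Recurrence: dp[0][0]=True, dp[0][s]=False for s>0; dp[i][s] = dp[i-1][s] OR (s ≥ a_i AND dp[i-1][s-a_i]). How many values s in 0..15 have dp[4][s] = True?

10

i\s   0   1   2   3   4   5   6   7   8   9  10  11  12  13  14  15
  0   T   F   F   F   F   F   F   F   F   F   F   F   F   F   F   F
  1   T   F   F   F   F   F   F   T   F   F   F   F   F   F   F   F
  2   T   F   F   F   F   F   T   T   F   F   F   F   F   T   F   F
  3   T   F   F   F   F   F   T   T   F   F   F   F   T   T   F   F
  4   T   F   T   F   F   F   T   T   T   T   F   F   T   T   T   T
  5   T   F   T   F   T   F   T   T   T   T   T   T   T   T   T   T
  6   T   F   T   F   T   F   T   T   T   T   T   T   T   T   T   T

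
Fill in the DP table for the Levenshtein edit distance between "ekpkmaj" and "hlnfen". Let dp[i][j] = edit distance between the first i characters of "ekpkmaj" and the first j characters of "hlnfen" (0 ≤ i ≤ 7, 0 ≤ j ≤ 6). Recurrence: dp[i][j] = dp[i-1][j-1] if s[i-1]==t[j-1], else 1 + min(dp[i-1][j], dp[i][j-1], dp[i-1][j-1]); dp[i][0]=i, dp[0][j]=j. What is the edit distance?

7

   ''  h  l  n  f  e  n
''  0  1  2  3  4  5  6
 e  1  1  2  3  4  4  5
 k  2  2  2  3  4  5  5
 p  3  3  3  3  4  5  6
 k  4  4  4  4  4  5  6
 m  5  5  5  5  5  5  6
 a  6  6  6  6  6  6  6
 j  7  7  7  7  7  7  7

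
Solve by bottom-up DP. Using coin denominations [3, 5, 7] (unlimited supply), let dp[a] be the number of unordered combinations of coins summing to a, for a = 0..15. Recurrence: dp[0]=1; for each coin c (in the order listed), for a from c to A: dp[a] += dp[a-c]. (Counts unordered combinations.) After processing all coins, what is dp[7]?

1

after  coin     0     1     2     3     4     5     6     7     8     9    10    11    12    13    14    15
          3     1     0     0     1     0     0     1     0     0     1     0     0     1     0     0     1
          5     1     0     0     1     0     1     1     0     1     1     1     1     1     1     1     2
          7     1     0     0     1     0     1     1     1     1     1     2     1     2     2     2     3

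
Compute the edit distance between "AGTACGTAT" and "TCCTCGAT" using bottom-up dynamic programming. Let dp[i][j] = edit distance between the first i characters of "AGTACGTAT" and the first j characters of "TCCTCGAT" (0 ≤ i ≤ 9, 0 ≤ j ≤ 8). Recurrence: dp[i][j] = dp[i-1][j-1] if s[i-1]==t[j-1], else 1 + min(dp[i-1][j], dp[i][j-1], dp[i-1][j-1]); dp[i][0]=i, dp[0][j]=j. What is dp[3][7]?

   ''  T  C  C  T  C  G  A  T
''  0  1  2  3  4  5  6  7  8
 A  1  1  2  3  4  5  6  6  7
 G  2  2  2  3  4  5  5  6  7
 T  3  2  3  3  3  4  5  6  6
 A  4  3  3  4  4  4  5  5  6
 C  5  4  3  3  4  4  5  6  6
 G  6  5  4  4  4  5  4  5  6
 T  7  6  5  5  4  5  5  5  5
 A  8  7  6  6  5  5  6  5  6
 T  9  8  7  7  6  6  6  6  5

6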